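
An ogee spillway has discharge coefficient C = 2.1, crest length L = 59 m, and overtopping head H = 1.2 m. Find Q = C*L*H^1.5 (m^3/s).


Q = 2.1 * 59 * 1.2^1.5 = 162.8708 m^3/s


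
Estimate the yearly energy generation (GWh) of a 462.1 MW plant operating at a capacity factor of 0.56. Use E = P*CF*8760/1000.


E = 462.1 * 0.56 * 8760 / 1000 = 2266.8778 GWh


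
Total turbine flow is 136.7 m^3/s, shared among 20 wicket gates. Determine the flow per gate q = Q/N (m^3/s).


q = 136.7 / 20 = 6.8350 m^3/s


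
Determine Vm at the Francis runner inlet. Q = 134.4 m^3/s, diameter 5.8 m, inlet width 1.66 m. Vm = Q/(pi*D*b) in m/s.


Vm = 134.4 / (pi * 5.8 * 1.66) = 4.4434 m/s


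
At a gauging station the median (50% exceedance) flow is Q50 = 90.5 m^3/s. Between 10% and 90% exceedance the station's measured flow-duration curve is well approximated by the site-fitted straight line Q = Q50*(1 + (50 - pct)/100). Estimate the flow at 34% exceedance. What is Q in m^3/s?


Q = 90.5 * (1 + (50 - 34)/100) = 104.9800 m^3/s


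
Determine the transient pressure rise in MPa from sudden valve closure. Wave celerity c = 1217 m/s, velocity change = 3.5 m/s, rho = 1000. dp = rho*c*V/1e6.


dp = 1000 * 1217 * 3.5 / 1e6 = 4.2595 MPa


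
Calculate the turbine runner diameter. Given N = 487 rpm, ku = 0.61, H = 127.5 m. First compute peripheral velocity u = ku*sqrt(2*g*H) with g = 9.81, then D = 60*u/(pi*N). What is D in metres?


u = 0.61 * sqrt(2*9.81*127.5) = 30.5095 m/s
D = 60 * 30.5095 / (pi * 487) = 1.1965 m


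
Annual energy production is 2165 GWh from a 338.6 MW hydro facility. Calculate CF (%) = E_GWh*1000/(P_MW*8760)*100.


CF = 2165 * 1000 / (338.6 * 8760) * 100 = 72.9906 %


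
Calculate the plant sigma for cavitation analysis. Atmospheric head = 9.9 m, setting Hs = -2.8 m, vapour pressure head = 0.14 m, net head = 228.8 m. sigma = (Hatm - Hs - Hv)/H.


sigma = (9.9 - (-2.8) - 0.14) / 228.8 = 0.0549


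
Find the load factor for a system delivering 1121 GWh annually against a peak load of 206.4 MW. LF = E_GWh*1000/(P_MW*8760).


LF = 1121 * 1000 / (206.4 * 8760) = 0.6200


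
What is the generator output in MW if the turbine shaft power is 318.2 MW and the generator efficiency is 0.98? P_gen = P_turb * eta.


P_gen = 318.2 * 0.98 = 311.8360 MW


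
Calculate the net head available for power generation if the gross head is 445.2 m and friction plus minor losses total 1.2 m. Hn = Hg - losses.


Hn = 445.2 - 1.2 = 444.0000 m


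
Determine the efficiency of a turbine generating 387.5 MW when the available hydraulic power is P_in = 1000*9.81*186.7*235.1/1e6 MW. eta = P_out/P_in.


P_in = 1000 * 9.81 * 186.7 * 235.1 / 1e6 = 430.5920 MW
eta = 387.5 / 430.5920 = 0.8999


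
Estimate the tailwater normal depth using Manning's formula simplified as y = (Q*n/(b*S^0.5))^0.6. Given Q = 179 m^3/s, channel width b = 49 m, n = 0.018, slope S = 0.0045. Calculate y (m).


y = (179 * 0.018 / (49 * 0.0045^0.5))^0.6 = 0.9881 m


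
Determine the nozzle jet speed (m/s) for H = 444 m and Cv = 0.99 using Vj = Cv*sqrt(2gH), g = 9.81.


Vj = 0.99 * sqrt(2*9.81*444) = 92.4009 m/s


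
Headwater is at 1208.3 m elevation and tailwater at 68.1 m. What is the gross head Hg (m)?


Hg = 1208.3 - 68.1 = 1140.2000 m


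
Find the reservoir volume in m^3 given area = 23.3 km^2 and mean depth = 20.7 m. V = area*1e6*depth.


V = 23.3 * 1e6 * 20.7 = 4.8231e+08 m^3


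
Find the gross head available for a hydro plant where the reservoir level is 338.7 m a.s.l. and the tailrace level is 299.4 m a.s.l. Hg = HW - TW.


Hg = 338.7 - 299.4 = 39.3000 m


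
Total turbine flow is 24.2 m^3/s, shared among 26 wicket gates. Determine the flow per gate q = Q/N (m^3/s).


q = 24.2 / 26 = 0.9308 m^3/s


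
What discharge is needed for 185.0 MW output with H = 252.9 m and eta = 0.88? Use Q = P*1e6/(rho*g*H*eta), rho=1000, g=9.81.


Q = 185.0 * 1e6 / (1000 * 9.81 * 252.9 * 0.88) = 84.7366 m^3/s


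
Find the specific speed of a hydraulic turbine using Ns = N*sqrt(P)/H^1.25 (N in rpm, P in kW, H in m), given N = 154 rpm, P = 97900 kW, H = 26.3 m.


Ns = 154 * 97900^0.5 / 26.3^1.25 = 809.0351


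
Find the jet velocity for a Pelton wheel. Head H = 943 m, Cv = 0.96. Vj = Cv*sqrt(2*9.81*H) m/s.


Vj = 0.96 * sqrt(2*9.81*943) = 130.5800 m/s


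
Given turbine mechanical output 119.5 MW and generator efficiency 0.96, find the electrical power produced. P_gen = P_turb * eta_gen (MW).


P_gen = 119.5 * 0.96 = 114.7200 MW


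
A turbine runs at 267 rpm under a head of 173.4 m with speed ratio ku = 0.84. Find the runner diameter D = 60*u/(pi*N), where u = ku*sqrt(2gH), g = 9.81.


u = 0.84 * sqrt(2*9.81*173.4) = 48.9952 m/s
D = 60 * 48.9952 / (pi * 267) = 3.5046 m


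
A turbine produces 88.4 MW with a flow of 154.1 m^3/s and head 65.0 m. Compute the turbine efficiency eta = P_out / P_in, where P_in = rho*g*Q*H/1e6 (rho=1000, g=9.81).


P_in = 1000 * 9.81 * 154.1 * 65.0 / 1e6 = 98.2619 MW
eta = 88.4 / 98.2619 = 0.8996


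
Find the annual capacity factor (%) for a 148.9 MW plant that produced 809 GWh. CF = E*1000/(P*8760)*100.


CF = 809 * 1000 / (148.9 * 8760) * 100 = 62.0226 %


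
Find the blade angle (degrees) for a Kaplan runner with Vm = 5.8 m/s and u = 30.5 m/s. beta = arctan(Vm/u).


beta = arctan(5.8 / 30.5) = 10.7670 degrees


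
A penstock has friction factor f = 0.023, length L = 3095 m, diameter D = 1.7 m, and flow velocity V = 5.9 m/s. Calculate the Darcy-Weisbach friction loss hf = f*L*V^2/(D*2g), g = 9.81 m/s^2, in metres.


hf = 0.023 * 3095 * 5.9^2 / (1.7 * 2 * 9.81) = 74.2924 m


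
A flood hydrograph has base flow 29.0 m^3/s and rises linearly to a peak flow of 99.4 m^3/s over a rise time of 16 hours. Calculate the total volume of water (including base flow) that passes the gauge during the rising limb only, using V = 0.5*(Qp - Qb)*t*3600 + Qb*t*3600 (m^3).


V = 0.5*(99.4 - 29.0)*16*3600 + 29.0*16*3600 = 3.6979e+06 m^3


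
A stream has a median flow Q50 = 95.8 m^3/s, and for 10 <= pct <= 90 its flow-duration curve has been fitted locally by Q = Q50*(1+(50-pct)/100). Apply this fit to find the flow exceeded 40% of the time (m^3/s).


Q = 95.8 * (1 + (50 - 40)/100) = 105.3800 m^3/s


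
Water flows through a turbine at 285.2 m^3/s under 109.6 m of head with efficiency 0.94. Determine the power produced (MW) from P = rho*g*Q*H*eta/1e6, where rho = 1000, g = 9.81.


P = 1000 * 9.81 * 285.2 * 109.6 * 0.94 / 1e6 = 288.2418 MW


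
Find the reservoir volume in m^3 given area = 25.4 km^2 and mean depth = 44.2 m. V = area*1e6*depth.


V = 25.4 * 1e6 * 44.2 = 1.1227e+09 m^3


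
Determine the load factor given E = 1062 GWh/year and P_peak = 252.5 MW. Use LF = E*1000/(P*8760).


LF = 1062 * 1000 / (252.5 * 8760) = 0.4801


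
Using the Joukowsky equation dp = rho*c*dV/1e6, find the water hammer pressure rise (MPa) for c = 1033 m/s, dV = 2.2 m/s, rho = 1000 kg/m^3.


dp = 1000 * 1033 * 2.2 / 1e6 = 2.2726 MPa


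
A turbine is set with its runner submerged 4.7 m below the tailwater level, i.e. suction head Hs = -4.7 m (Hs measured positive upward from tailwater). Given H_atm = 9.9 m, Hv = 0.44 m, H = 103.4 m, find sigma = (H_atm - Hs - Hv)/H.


sigma = (9.9 - (-4.7) - 0.44) / 103.4 = 0.1369


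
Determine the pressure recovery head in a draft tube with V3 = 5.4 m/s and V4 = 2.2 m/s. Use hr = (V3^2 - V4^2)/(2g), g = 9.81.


hr = (5.4^2 - 2.2^2) / (2*9.81) = 1.2396 m


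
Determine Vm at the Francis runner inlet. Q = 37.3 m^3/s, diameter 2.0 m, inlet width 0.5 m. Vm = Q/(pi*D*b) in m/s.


Vm = 37.3 / (pi * 2.0 * 0.5) = 11.8730 m/s


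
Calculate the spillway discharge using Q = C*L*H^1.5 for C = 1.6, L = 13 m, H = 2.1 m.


Q = 1.6 * 13 * 2.1^1.5 = 63.2983 m^3/s


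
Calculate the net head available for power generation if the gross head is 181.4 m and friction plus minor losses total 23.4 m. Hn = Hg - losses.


Hn = 181.4 - 23.4 = 158.0000 m


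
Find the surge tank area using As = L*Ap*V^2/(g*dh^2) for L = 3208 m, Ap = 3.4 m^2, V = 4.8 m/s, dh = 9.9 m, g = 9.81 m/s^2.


As = 3208 * 3.4 * 4.8^2 / (9.81 * 9.9^2) = 261.3704 m^2


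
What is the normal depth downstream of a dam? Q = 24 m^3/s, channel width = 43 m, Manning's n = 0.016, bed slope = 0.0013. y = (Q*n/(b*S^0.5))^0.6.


y = (24 * 0.016 / (43 * 0.0013^0.5))^0.6 = 0.4328 m


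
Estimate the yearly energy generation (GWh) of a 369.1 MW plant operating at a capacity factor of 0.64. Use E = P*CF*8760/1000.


E = 369.1 * 0.64 * 8760 / 1000 = 2069.3222 GWh


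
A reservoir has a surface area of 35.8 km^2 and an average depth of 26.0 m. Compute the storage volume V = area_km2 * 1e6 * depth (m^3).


V = 35.8 * 1e6 * 26.0 = 9.3080e+08 m^3


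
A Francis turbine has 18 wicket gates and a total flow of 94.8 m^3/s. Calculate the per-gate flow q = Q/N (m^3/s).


q = 94.8 / 18 = 5.2667 m^3/s


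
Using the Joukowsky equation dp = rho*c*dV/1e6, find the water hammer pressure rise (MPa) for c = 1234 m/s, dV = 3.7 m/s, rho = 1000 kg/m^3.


dp = 1000 * 1234 * 3.7 / 1e6 = 4.5658 MPa


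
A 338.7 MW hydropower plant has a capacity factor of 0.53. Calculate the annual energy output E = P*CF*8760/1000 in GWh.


E = 338.7 * 0.53 * 8760 / 1000 = 1572.5164 GWh


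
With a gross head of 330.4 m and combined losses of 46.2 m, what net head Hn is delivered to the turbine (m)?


Hn = 330.4 - 46.2 = 284.2000 m


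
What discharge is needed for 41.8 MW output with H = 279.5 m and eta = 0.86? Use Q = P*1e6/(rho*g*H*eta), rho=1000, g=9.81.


Q = 41.8 * 1e6 / (1000 * 9.81 * 279.5 * 0.86) = 17.7267 m^3/s


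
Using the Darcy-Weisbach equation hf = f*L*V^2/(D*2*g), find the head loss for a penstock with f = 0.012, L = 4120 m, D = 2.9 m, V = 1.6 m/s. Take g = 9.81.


hf = 0.012 * 4120 * 1.6^2 / (2.9 * 2 * 9.81) = 2.2244 m


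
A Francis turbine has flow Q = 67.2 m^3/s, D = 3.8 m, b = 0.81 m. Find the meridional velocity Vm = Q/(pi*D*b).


Vm = 67.2 / (pi * 3.8 * 0.81) = 6.9495 m/s


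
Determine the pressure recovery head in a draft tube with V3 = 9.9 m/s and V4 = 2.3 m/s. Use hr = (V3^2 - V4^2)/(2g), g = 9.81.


hr = (9.9^2 - 2.3^2) / (2*9.81) = 4.7258 m


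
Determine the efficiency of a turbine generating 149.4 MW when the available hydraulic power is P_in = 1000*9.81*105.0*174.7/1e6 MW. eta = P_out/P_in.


P_in = 1000 * 9.81 * 105.0 * 174.7 / 1e6 = 179.9497 MW
eta = 149.4 / 179.9497 = 0.8302


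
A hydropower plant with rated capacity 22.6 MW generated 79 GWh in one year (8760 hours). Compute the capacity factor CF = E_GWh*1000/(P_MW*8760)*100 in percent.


CF = 79 * 1000 / (22.6 * 8760) * 100 = 39.9038 %


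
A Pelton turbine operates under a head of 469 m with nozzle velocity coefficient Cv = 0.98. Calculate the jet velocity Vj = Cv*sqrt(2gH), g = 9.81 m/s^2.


Vj = 0.98 * sqrt(2*9.81*469) = 94.0074 m/s


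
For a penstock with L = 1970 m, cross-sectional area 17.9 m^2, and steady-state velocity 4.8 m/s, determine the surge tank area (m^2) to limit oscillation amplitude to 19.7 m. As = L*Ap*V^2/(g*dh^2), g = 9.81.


As = 1970 * 17.9 * 4.8^2 / (9.81 * 19.7^2) = 213.4029 m^2


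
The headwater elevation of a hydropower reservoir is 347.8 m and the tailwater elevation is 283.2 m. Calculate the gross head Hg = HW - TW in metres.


Hg = 347.8 - 283.2 = 64.6000 m


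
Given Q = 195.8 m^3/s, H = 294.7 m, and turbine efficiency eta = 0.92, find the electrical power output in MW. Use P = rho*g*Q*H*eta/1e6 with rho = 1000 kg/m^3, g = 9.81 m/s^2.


P = 1000 * 9.81 * 195.8 * 294.7 * 0.92 / 1e6 = 520.7744 MW


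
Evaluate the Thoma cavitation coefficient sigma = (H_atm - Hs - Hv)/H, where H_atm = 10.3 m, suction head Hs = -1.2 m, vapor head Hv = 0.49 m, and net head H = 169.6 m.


sigma = (10.3 - (-1.2) - 0.49) / 169.6 = 0.0649


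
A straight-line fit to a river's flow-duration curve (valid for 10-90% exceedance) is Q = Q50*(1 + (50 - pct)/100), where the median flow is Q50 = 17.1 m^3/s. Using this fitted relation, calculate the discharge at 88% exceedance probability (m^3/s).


Q = 17.1 * (1 + (50 - 88)/100) = 10.6020 m^3/s


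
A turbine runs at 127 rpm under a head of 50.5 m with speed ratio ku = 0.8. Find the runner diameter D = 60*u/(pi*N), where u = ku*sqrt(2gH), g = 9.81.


u = 0.8 * sqrt(2*9.81*50.5) = 25.1817 m/s
D = 60 * 25.1817 / (pi * 127) = 3.7869 m


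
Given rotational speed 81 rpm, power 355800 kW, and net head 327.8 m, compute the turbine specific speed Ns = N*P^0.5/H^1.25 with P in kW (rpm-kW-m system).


Ns = 81 * 355800^0.5 / 327.8^1.25 = 34.6399


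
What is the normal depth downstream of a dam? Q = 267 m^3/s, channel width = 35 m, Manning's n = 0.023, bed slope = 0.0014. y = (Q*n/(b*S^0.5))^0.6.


y = (267 * 0.023 / (35 * 0.0014^0.5))^0.6 = 2.5273 m


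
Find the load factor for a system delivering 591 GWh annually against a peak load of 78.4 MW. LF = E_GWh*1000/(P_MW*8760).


LF = 591 * 1000 / (78.4 * 8760) = 0.8605


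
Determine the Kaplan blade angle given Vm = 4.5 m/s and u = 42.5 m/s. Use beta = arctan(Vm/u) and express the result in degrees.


beta = arctan(4.5 / 42.5) = 6.0441 degrees


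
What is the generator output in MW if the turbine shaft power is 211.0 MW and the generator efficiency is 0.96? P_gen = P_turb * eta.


P_gen = 211.0 * 0.96 = 202.5600 MW


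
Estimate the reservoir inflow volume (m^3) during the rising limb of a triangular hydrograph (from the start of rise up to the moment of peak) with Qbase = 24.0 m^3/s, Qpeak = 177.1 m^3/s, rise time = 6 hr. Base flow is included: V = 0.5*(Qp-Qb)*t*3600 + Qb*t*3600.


V = 0.5*(177.1 - 24.0)*6*3600 + 24.0*6*3600 = 2.1719e+06 m^3


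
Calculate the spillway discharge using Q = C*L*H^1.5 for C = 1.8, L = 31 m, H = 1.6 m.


Q = 1.8 * 31 * 1.6^1.5 = 112.9313 m^3/s


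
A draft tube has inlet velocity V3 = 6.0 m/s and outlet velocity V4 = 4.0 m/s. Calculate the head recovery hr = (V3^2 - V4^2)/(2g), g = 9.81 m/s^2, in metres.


hr = (6.0^2 - 4.0^2) / (2*9.81) = 1.0194 m


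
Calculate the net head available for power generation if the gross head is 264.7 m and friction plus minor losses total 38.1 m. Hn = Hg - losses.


Hn = 264.7 - 38.1 = 226.6000 m


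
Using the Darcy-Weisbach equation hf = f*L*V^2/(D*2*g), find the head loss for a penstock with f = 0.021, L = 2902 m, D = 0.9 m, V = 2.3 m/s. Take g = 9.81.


hf = 0.021 * 2902 * 2.3^2 / (0.9 * 2 * 9.81) = 18.2571 m


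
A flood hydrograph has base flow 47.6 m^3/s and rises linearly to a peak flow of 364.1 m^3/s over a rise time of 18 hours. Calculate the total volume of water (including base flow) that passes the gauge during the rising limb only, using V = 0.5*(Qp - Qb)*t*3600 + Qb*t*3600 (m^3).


V = 0.5*(364.1 - 47.6)*18*3600 + 47.6*18*3600 = 1.3339e+07 m^3


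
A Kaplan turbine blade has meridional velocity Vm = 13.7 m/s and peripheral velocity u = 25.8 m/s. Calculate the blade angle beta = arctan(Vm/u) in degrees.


beta = arctan(13.7 / 25.8) = 27.9686 degrees


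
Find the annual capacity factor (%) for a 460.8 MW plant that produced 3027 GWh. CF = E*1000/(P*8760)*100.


CF = 3027 * 1000 / (460.8 * 8760) * 100 = 74.9887 %


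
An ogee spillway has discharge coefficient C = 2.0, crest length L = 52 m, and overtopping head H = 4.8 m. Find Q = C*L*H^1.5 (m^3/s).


Q = 2.0 * 52 * 4.8^1.5 = 1093.6924 m^3/s


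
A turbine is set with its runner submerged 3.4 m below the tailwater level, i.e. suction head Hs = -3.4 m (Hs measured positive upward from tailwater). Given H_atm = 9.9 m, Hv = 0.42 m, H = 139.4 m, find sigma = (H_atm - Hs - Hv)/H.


sigma = (9.9 - (-3.4) - 0.42) / 139.4 = 0.0924


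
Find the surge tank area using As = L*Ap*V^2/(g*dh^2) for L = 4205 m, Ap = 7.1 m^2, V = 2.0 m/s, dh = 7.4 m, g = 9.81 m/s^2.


As = 4205 * 7.1 * 2.0^2 / (9.81 * 7.4^2) = 222.3064 m^2


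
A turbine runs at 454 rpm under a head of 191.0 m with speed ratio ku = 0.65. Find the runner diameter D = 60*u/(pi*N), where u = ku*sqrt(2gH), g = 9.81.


u = 0.65 * sqrt(2*9.81*191.0) = 39.7905 m/s
D = 60 * 39.7905 / (pi * 454) = 1.6739 m


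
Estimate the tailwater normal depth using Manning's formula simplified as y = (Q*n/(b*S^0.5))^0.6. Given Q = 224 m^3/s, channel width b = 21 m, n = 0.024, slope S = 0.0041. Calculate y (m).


y = (224 * 0.024 / (21 * 0.0041^0.5))^0.6 = 2.2967 m


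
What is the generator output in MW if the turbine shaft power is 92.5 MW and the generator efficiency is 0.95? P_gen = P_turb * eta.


P_gen = 92.5 * 0.95 = 87.8750 MW


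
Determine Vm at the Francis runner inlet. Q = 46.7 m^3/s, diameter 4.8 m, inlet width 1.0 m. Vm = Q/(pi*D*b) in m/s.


Vm = 46.7 / (pi * 4.8 * 1.0) = 3.0969 m/s


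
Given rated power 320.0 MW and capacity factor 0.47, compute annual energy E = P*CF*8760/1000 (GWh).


E = 320.0 * 0.47 * 8760 / 1000 = 1317.5040 GWh


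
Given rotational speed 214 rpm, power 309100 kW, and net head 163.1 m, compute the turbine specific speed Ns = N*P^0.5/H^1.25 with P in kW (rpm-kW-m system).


Ns = 214 * 309100^0.5 / 163.1^1.25 = 204.1248


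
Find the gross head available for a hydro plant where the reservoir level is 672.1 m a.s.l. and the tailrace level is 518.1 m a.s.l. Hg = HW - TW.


Hg = 672.1 - 518.1 = 154.0000 m


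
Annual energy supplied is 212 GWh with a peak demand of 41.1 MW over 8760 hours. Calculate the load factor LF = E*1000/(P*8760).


LF = 212 * 1000 / (41.1 * 8760) = 0.5888


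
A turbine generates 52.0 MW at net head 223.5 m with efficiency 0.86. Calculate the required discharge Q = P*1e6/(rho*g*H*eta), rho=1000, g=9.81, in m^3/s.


Q = 52.0 * 1e6 / (1000 * 9.81 * 223.5 * 0.86) = 27.5777 m^3/s


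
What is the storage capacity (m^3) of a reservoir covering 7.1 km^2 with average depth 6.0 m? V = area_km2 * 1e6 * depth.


V = 7.1 * 1e6 * 6.0 = 4.2600e+07 m^3


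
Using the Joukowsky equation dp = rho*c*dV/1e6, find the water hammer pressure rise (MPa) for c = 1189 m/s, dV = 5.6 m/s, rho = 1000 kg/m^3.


dp = 1000 * 1189 * 5.6 / 1e6 = 6.6584 MPa


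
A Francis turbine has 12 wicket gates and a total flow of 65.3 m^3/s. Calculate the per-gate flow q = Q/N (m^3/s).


q = 65.3 / 12 = 5.4417 m^3/s


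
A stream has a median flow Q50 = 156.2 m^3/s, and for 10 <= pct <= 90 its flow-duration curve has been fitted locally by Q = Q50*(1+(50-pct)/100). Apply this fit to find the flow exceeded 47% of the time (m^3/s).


Q = 156.2 * (1 + (50 - 47)/100) = 160.8860 m^3/s


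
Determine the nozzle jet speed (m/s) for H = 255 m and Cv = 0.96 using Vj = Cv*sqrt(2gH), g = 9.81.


Vj = 0.96 * sqrt(2*9.81*255) = 67.9033 m/s


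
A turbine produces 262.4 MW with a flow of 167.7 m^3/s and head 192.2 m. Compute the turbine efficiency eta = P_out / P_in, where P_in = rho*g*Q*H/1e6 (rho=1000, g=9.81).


P_in = 1000 * 9.81 * 167.7 * 192.2 / 1e6 = 316.1953 MW
eta = 262.4 / 316.1953 = 0.8299


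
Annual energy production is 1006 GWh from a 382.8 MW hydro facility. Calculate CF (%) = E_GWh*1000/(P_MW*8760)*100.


CF = 1006 * 1000 / (382.8 * 8760) * 100 = 30.0000 %


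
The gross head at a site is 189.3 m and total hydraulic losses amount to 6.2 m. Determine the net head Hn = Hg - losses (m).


Hn = 189.3 - 6.2 = 183.1000 m


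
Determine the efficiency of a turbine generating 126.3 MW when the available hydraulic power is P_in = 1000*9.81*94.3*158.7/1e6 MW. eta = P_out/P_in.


P_in = 1000 * 9.81 * 94.3 * 158.7 / 1e6 = 146.8107 MW
eta = 126.3 / 146.8107 = 0.8603


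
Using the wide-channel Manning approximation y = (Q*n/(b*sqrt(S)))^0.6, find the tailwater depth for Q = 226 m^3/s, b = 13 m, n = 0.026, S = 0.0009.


y = (226 * 0.026 / (13 * 0.0009^0.5))^0.6 = 5.0911 m


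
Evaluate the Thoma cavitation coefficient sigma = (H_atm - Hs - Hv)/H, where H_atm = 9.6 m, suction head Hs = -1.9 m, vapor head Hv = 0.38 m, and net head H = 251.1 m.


sigma = (9.6 - (-1.9) - 0.38) / 251.1 = 0.0443


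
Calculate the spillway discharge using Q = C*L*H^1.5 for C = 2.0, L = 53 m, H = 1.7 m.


Q = 2.0 * 53 * 1.7^1.5 = 234.9521 m^3/s


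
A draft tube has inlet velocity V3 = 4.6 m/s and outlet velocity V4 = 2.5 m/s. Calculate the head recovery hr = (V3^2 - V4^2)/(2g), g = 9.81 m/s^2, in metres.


hr = (4.6^2 - 2.5^2) / (2*9.81) = 0.7599 m


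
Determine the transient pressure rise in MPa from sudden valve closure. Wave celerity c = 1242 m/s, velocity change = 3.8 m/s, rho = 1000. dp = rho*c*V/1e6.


dp = 1000 * 1242 * 3.8 / 1e6 = 4.7196 MPa


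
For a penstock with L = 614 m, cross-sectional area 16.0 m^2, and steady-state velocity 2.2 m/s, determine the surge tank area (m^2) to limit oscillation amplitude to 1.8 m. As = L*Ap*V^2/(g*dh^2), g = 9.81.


As = 614 * 16.0 * 2.2^2 / (9.81 * 1.8^2) = 1495.9590 m^2


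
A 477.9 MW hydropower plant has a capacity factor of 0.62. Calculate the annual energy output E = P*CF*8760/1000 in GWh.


E = 477.9 * 0.62 * 8760 / 1000 = 2595.5705 GWh


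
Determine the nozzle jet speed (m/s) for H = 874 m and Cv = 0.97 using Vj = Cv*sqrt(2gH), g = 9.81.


Vj = 0.97 * sqrt(2*9.81*874) = 127.0214 m/s


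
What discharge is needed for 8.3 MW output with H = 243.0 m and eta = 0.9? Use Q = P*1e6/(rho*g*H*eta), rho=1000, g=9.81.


Q = 8.3 * 1e6 / (1000 * 9.81 * 243.0 * 0.9) = 3.8687 m^3/s


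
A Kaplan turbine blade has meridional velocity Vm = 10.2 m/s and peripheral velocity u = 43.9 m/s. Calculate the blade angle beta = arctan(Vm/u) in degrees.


beta = arctan(10.2 / 43.9) = 13.0804 degrees


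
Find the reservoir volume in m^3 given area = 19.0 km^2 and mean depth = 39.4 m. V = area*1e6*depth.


V = 19.0 * 1e6 * 39.4 = 7.4860e+08 m^3


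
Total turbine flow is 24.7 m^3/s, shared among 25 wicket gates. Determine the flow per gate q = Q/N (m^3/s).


q = 24.7 / 25 = 0.9880 m^3/s


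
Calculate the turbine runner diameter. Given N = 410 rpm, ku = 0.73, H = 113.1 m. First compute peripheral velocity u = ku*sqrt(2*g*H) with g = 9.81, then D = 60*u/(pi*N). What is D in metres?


u = 0.73 * sqrt(2*9.81*113.1) = 34.3877 m/s
D = 60 * 34.3877 / (pi * 410) = 1.6018 m


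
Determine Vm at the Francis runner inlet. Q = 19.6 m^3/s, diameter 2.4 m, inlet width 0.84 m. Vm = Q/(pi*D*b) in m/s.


Vm = 19.6 / (pi * 2.4 * 0.84) = 3.0947 m/s


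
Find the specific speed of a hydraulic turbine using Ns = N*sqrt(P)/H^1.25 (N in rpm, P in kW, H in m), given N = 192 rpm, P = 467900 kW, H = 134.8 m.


Ns = 192 * 467900^0.5 / 134.8^1.25 = 285.9337


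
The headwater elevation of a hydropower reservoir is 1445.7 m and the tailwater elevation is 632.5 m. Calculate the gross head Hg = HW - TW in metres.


Hg = 1445.7 - 632.5 = 813.2000 m


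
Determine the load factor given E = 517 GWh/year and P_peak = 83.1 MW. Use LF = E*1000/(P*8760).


LF = 517 * 1000 / (83.1 * 8760) = 0.7102


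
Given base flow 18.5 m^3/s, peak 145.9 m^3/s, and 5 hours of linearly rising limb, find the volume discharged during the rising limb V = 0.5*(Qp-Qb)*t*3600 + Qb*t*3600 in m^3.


V = 0.5*(145.9 - 18.5)*5*3600 + 18.5*5*3600 = 1.4796e+06 m^3


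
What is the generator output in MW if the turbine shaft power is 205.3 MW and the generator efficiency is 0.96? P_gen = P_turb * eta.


P_gen = 205.3 * 0.96 = 197.0880 MW


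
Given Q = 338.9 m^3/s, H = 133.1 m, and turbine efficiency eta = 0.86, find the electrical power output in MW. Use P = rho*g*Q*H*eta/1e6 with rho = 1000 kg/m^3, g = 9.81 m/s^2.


P = 1000 * 9.81 * 338.9 * 133.1 * 0.86 / 1e6 = 380.5547 MW


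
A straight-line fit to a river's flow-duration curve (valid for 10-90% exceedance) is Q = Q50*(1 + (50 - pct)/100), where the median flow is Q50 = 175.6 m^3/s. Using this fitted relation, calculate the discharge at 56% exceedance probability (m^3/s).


Q = 175.6 * (1 + (50 - 56)/100) = 165.0640 m^3/s


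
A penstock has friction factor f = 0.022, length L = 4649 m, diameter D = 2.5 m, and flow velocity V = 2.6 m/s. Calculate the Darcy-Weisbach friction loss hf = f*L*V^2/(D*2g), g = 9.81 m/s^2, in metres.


hf = 0.022 * 4649 * 2.6^2 / (2.5 * 2 * 9.81) = 14.0958 m


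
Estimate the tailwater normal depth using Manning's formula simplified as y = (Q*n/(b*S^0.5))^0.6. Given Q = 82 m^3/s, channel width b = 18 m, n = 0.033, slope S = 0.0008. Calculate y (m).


y = (82 * 0.033 / (18 * 0.0008^0.5))^0.6 = 2.7246 m


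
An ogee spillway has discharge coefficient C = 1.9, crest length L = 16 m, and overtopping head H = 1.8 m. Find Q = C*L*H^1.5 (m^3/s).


Q = 1.9 * 16 * 1.8^1.5 = 73.4146 m^3/s


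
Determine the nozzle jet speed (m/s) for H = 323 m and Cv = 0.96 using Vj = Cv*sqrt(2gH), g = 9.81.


Vj = 0.96 * sqrt(2*9.81*323) = 76.4226 m/s


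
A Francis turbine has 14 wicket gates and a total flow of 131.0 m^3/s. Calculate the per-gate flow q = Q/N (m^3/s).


q = 131.0 / 14 = 9.3571 m^3/s


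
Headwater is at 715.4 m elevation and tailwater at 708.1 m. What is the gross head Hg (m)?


Hg = 715.4 - 708.1 = 7.3000 m


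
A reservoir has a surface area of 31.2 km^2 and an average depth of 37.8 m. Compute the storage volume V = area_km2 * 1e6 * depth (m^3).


V = 31.2 * 1e6 * 37.8 = 1.1794e+09 m^3


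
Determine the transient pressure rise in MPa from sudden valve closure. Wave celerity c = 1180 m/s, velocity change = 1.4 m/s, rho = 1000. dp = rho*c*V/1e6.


dp = 1000 * 1180 * 1.4 / 1e6 = 1.6520 MPa


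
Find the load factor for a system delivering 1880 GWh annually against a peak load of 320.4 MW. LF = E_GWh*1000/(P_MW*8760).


LF = 1880 * 1000 / (320.4 * 8760) = 0.6698


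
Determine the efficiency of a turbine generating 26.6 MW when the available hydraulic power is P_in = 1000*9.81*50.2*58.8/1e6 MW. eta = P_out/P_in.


P_in = 1000 * 9.81 * 50.2 * 58.8 / 1e6 = 28.9568 MW
eta = 26.6 / 28.9568 = 0.9186


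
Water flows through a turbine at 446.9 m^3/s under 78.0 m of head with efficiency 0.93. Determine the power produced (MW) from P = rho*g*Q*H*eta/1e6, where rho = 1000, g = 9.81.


P = 1000 * 9.81 * 446.9 * 78.0 * 0.93 / 1e6 = 318.0218 MW


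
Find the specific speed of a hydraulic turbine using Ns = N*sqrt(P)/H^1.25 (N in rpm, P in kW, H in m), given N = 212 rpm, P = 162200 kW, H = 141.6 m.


Ns = 212 * 162200^0.5 / 141.6^1.25 = 174.7963


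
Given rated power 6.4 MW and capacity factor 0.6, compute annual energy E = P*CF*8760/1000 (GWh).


E = 6.4 * 0.6 * 8760 / 1000 = 33.6384 GWh


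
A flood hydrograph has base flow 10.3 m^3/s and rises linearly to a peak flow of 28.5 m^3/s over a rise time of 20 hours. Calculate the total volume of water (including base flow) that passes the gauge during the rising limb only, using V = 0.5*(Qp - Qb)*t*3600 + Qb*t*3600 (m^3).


V = 0.5*(28.5 - 10.3)*20*3600 + 10.3*20*3600 = 1.3968e+06 m^3


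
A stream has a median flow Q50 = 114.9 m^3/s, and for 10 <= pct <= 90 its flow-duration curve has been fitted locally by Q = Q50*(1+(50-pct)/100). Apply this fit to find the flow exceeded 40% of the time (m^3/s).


Q = 114.9 * (1 + (50 - 40)/100) = 126.3900 m^3/s


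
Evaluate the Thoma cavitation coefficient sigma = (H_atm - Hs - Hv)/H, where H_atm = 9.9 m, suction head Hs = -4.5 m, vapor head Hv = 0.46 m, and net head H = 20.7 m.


sigma = (9.9 - (-4.5) - 0.46) / 20.7 = 0.6734


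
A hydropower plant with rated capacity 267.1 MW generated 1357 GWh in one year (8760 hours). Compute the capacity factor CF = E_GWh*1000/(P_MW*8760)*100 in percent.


CF = 1357 * 1000 / (267.1 * 8760) * 100 = 57.9965 %


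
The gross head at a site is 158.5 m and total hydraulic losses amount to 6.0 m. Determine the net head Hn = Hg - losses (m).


Hn = 158.5 - 6.0 = 152.5000 m


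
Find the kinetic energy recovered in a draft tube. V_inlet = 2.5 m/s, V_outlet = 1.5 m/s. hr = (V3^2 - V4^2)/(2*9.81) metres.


hr = (2.5^2 - 1.5^2) / (2*9.81) = 0.2039 m


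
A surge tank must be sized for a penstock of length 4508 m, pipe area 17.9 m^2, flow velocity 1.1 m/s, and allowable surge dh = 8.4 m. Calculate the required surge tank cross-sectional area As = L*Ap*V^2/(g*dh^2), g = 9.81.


As = 4508 * 17.9 * 1.1^2 / (9.81 * 8.4^2) = 141.0570 m^2


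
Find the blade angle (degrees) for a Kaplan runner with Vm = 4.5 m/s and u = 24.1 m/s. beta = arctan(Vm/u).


beta = arctan(4.5 / 24.1) = 10.5766 degrees


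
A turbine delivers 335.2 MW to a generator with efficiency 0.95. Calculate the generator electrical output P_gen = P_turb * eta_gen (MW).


P_gen = 335.2 * 0.95 = 318.4400 MW


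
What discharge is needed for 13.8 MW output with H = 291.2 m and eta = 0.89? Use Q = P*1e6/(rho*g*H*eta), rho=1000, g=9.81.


Q = 13.8 * 1e6 / (1000 * 9.81 * 291.2 * 0.89) = 5.4279 m^3/s


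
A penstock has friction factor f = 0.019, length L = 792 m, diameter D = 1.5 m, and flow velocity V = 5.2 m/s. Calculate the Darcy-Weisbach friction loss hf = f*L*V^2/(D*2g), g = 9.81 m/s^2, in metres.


hf = 0.019 * 792 * 5.2^2 / (1.5 * 2 * 9.81) = 13.8260 m


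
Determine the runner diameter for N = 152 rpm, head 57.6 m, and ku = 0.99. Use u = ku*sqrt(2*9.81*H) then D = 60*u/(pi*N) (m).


u = 0.99 * sqrt(2*9.81*57.6) = 33.2810 m/s
D = 60 * 33.2810 / (pi * 152) = 4.1817 m


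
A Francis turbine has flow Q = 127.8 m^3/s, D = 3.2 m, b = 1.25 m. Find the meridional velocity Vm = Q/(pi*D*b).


Vm = 127.8 / (pi * 3.2 * 1.25) = 10.1700 m/s


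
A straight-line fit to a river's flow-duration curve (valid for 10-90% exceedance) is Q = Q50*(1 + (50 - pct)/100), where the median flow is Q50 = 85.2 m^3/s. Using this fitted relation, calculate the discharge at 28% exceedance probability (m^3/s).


Q = 85.2 * (1 + (50 - 28)/100) = 103.9440 m^3/s


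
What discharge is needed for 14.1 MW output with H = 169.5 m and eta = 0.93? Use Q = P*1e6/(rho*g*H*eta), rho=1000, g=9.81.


Q = 14.1 * 1e6 / (1000 * 9.81 * 169.5 * 0.93) = 9.1180 m^3/s


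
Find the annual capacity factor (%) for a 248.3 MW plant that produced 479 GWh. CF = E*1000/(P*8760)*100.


CF = 479 * 1000 / (248.3 * 8760) * 100 = 22.0219 %


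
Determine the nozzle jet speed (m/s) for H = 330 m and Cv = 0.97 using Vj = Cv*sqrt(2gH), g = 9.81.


Vj = 0.97 * sqrt(2*9.81*330) = 78.0510 m/s


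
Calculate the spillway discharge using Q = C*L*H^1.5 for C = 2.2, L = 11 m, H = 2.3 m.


Q = 2.2 * 11 * 2.3^1.5 = 84.4126 m^3/s


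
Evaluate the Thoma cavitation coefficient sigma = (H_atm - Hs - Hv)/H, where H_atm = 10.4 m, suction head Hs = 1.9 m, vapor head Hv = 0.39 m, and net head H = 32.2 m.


sigma = (10.4 - 1.9 - 0.39) / 32.2 = 0.2519


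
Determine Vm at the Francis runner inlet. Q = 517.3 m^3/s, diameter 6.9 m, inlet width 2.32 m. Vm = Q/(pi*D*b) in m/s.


Vm = 517.3 / (pi * 6.9 * 2.32) = 10.2862 m/s


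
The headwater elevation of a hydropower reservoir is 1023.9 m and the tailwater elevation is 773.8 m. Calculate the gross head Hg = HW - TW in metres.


Hg = 1023.9 - 773.8 = 250.1000 m


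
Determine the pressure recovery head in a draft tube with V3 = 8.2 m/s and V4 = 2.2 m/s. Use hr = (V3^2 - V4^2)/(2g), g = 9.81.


hr = (8.2^2 - 2.2^2) / (2*9.81) = 3.1804 m


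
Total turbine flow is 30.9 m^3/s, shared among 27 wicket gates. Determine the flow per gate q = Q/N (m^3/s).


q = 30.9 / 27 = 1.1444 m^3/s


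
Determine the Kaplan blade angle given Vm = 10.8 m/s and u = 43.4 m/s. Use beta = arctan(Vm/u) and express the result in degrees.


beta = arctan(10.8 / 43.4) = 13.9741 degrees


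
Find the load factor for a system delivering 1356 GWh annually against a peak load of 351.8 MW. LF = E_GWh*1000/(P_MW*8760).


LF = 1356 * 1000 / (351.8 * 8760) = 0.4400


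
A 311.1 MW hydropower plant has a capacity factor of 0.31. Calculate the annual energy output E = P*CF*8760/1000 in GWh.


E = 311.1 * 0.31 * 8760 / 1000 = 844.8232 GWh


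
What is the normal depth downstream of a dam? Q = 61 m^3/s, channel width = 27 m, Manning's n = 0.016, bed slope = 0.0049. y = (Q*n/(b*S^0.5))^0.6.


y = (61 * 0.016 / (27 * 0.0049^0.5))^0.6 = 0.6727 m


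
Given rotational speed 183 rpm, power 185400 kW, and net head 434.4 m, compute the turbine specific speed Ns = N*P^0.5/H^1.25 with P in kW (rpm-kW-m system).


Ns = 183 * 185400^0.5 / 434.4^1.25 = 39.7323


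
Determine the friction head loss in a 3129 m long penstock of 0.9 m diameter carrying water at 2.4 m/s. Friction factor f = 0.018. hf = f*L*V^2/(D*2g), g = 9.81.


hf = 0.018 * 3129 * 2.4^2 / (0.9 * 2 * 9.81) = 18.3721 m


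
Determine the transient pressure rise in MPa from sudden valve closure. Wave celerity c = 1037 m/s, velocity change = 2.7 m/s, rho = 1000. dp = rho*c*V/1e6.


dp = 1000 * 1037 * 2.7 / 1e6 = 2.7999 MPa


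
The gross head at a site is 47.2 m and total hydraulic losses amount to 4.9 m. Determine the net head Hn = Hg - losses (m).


Hn = 47.2 - 4.9 = 42.3000 m


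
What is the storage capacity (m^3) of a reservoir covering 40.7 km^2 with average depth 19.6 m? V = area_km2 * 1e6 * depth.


V = 40.7 * 1e6 * 19.6 = 7.9772e+08 m^3


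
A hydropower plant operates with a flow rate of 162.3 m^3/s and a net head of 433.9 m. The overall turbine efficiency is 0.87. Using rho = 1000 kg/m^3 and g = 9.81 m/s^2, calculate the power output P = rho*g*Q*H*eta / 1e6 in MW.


P = 1000 * 9.81 * 162.3 * 433.9 * 0.87 / 1e6 = 601.0304 MW


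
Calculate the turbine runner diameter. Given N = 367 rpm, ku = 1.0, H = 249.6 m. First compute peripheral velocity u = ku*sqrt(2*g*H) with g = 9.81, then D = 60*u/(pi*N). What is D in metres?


u = 1.0 * sqrt(2*9.81*249.6) = 69.9797 m/s
D = 60 * 69.9797 / (pi * 367) = 3.6417 m


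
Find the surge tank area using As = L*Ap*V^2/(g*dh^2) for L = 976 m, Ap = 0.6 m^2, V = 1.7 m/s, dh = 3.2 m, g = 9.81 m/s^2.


As = 976 * 0.6 * 1.7^2 / (9.81 * 3.2^2) = 16.8473 m^2


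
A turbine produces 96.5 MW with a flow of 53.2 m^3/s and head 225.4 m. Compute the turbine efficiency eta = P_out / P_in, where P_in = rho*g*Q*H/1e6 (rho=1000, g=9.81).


P_in = 1000 * 9.81 * 53.2 * 225.4 / 1e6 = 117.6345 MW
eta = 96.5 / 117.6345 = 0.8203


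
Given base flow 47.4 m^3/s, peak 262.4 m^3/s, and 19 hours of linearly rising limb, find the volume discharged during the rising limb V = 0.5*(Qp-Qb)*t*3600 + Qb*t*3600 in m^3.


V = 0.5*(262.4 - 47.4)*19*3600 + 47.4*19*3600 = 1.0595e+07 m^3


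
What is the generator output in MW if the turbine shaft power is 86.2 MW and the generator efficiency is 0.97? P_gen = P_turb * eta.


P_gen = 86.2 * 0.97 = 83.6140 MW


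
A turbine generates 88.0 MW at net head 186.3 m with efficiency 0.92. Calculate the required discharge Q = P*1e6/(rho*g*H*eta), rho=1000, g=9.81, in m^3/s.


Q = 88.0 * 1e6 / (1000 * 9.81 * 186.3 * 0.92) = 52.3375 m^3/s


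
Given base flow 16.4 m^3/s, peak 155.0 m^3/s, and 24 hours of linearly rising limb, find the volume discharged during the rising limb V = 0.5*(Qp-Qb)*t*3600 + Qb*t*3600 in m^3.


V = 0.5*(155.0 - 16.4)*24*3600 + 16.4*24*3600 = 7.4045e+06 m^3


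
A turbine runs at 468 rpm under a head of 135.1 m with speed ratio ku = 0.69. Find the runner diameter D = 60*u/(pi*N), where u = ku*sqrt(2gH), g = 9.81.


u = 0.69 * sqrt(2*9.81*135.1) = 35.5244 m/s
D = 60 * 35.5244 / (pi * 468) = 1.4497 m


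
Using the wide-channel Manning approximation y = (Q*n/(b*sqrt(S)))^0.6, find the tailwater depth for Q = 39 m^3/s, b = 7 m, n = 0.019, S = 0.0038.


y = (39 * 0.019 / (7 * 0.0038^0.5))^0.6 = 1.3832 m


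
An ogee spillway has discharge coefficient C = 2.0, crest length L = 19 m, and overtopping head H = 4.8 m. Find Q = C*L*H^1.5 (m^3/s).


Q = 2.0 * 19 * 4.8^1.5 = 399.6184 m^3/s


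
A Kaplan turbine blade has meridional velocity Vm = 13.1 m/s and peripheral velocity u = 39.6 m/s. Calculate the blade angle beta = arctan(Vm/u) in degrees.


beta = arctan(13.1 / 39.6) = 18.3046 degrees


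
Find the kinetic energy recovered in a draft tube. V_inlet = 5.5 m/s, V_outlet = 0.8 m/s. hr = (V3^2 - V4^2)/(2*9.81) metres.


hr = (5.5^2 - 0.8^2) / (2*9.81) = 1.5092 m


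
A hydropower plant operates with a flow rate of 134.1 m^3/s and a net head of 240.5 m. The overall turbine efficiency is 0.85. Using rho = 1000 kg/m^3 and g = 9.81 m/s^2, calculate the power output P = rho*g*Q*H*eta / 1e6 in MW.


P = 1000 * 9.81 * 134.1 * 240.5 * 0.85 / 1e6 = 268.9254 MW


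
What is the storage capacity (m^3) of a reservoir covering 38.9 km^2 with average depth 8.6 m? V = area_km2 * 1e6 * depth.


V = 38.9 * 1e6 * 8.6 = 3.3454e+08 m^3


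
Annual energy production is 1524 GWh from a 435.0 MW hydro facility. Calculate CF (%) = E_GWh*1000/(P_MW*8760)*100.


CF = 1524 * 1000 / (435.0 * 8760) * 100 = 39.9937 %


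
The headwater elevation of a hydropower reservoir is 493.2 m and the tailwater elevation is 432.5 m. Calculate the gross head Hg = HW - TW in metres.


Hg = 493.2 - 432.5 = 60.7000 m


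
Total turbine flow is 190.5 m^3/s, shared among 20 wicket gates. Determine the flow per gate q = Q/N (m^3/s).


q = 190.5 / 20 = 9.5250 m^3/s


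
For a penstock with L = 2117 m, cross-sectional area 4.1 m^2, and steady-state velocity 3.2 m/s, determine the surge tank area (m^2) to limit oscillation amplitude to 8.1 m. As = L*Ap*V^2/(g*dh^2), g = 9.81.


As = 2117 * 4.1 * 3.2^2 / (9.81 * 8.1^2) = 138.0911 m^2


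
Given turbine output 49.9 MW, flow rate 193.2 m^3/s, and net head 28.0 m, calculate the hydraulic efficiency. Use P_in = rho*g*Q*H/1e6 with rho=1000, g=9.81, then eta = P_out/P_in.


P_in = 1000 * 9.81 * 193.2 * 28.0 / 1e6 = 53.0682 MW
eta = 49.9 / 53.0682 = 0.9403


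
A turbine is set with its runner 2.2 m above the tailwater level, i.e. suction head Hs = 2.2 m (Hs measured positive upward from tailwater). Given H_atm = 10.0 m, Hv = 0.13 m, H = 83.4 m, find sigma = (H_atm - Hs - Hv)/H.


sigma = (10.0 - 2.2 - 0.13) / 83.4 = 0.0920


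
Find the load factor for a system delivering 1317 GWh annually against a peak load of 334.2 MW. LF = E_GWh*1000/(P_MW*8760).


LF = 1317 * 1000 / (334.2 * 8760) = 0.4499


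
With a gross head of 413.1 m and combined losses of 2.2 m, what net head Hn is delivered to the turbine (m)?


Hn = 413.1 - 2.2 = 410.9000 m


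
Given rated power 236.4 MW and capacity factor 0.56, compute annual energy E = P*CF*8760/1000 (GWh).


E = 236.4 * 0.56 * 8760 / 1000 = 1159.6838 GWh


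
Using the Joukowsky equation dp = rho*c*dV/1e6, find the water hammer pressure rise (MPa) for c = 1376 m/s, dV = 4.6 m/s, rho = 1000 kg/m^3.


dp = 1000 * 1376 * 4.6 / 1e6 = 6.3296 MPa


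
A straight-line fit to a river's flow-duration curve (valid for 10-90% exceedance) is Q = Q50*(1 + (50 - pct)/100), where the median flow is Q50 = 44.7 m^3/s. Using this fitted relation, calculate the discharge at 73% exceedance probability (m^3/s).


Q = 44.7 * (1 + (50 - 73)/100) = 34.4190 m^3/s


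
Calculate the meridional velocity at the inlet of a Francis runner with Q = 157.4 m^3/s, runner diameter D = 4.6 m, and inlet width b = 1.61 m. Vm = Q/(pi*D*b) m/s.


Vm = 157.4 / (pi * 4.6 * 1.61) = 6.7651 m/s


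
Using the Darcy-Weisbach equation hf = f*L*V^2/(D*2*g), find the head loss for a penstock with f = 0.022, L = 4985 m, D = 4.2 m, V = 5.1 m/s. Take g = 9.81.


hf = 0.022 * 4985 * 5.1^2 / (4.2 * 2 * 9.81) = 34.6162 m


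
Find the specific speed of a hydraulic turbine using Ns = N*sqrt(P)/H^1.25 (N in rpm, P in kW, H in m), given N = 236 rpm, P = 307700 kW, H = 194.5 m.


Ns = 236 * 307700^0.5 / 194.5^1.25 = 180.2297
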